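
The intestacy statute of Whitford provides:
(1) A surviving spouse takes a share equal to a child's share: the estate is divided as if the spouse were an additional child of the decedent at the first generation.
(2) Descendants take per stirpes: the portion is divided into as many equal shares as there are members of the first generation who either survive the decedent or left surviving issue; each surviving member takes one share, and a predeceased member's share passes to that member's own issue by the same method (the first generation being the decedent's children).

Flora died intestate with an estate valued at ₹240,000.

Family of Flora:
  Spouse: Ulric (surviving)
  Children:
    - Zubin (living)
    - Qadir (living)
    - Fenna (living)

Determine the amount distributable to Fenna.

Fenna receives ₹60,000.

The spouse counts as an additional share at the children's level, so there are 4 primary shares of ₹60,000. Ulric takes one such share (₹60,000).
The children's combined portion (₹180,000) is divided into 3 shares of ₹60,000: Zubin, Qadir, and Fenna each take ₹60,000.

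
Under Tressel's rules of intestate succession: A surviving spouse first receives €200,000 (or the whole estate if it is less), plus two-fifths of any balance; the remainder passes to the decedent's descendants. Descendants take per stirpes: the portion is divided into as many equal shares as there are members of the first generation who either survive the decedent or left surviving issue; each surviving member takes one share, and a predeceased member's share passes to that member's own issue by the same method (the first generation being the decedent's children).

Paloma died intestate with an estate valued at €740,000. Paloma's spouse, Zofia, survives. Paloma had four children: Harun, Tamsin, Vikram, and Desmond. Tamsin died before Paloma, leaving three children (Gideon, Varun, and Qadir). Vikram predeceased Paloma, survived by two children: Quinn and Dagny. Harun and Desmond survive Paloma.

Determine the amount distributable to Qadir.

Zofia first takes €200,000, leaving a balance of €540,000. Zofia then takes two-fifths of the balance (€216,000), for a total of €416,000. The remaining €324,000 passes to the descendants.
The descendants' portion (€324,000) is divided into 4 shares of €81,000: Harun and Desmond each take €81,000; Tamsin's €81,000 share passes to Tamsin's issue; Vikram's €81,000 share passes to Vikram's issue.
Tamsin's share (€81,000) is divided into 3 shares of €27,000: Gideon, Varun, and Qadir each take €27,000.
Vikram's share (€81,000) is divided into 2 shares of €40,500: Quinn and Dagny each take €40,500.

Qadir receives €27,000.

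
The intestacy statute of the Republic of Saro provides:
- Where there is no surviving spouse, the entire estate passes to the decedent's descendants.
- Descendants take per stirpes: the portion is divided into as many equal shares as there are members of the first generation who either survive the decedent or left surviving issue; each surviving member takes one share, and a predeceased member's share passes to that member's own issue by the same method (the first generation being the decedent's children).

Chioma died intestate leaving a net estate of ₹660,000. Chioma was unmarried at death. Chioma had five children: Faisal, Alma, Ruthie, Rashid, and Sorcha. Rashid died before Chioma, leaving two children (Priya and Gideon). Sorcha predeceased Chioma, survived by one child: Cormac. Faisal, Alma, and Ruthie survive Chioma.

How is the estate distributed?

Faisal: ₹132,000; Alma: ₹132,000; Ruthie: ₹132,000; Priya: ₹66,000; Gideon: ₹66,000; Cormac: ₹132,000

The entire ₹660,000 passes to the descendants.
That amount (₹660,000) is divided into 5 shares of ₹132,000: Faisal, Alma, and Ruthie each take ₹132,000; Rashid's ₹132,000 share passes to Rashid's issue; Sorcha's ₹132,000 share passes to Sorcha's issue.
Rashid's share (₹132,000) is divided into 2 shares of ₹66,000: Priya and Gideon each take ₹66,000.
Sorcha's share (₹132,000) passes entirely to Cormac.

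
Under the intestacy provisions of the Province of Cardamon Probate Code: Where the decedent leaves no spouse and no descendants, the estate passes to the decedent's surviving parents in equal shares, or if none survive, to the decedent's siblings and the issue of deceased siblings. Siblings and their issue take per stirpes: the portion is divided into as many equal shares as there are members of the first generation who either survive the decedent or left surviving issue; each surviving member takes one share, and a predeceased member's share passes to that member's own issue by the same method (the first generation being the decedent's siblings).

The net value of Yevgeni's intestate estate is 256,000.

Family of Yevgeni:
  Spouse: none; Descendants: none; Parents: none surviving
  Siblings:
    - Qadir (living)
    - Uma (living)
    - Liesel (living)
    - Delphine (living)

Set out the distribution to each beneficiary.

The entire 256,000 passes to the siblings and their issue.
That amount (256,000) is divided into 4 shares of 64,000: Qadir, Uma, Liesel, and Delphine each take 64,000.

Qadir: 64,000; Uma: 64,000; Liesel: 64,000; Delphine: 64,000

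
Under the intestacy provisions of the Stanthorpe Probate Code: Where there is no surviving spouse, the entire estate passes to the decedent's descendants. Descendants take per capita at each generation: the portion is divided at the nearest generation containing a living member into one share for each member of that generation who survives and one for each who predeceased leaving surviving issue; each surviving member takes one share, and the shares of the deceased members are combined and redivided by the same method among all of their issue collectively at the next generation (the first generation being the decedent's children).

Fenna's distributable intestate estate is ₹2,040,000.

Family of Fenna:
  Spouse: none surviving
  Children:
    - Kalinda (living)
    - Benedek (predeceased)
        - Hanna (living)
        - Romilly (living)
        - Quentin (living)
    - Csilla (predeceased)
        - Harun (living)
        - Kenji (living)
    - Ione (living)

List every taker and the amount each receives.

Kalinda: ₹510,000; Hanna: ₹204,000; Romilly: ₹204,000; Quentin: ₹204,000; Harun: ₹204,000; Kenji: ₹204,000; Ione: ₹510,000

The entire ₹2,040,000 passes to the descendants.
That amount (₹2,040,000) is divided at the children's generation into 4 shares of ₹510,000. Kalinda and Ione each take ₹510,000. The 2 shares of the deceased (Benedek and Csilla) are combined into a pool of ₹1,020,000.
That pool (₹1,020,000) is divided at the grandchildren's generation equally among Hanna, Romilly, Quentin, Harun, and Kenji: ₹204,000 each.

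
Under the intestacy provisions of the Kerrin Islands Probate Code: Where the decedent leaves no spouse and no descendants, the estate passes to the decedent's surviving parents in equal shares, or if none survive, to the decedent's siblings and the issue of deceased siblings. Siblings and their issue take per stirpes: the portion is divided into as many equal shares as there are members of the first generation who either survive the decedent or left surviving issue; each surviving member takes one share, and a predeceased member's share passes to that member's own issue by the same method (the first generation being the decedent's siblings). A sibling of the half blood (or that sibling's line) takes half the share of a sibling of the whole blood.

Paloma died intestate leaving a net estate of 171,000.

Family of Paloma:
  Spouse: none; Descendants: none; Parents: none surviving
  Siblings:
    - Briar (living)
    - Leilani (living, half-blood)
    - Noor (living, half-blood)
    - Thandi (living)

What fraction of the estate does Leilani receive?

The entire 171,000 passes to the siblings and their issue.
Counting each half-blood sibling's line as half a unit, there are 3 units in 171,000, so one unit is 57,000. Whole-blood lines (Briar and Thandi) take 57,000 each; half-blood lines (Leilani and Noor) take 28,500 each.

Leilani receives 1/6 of the estate.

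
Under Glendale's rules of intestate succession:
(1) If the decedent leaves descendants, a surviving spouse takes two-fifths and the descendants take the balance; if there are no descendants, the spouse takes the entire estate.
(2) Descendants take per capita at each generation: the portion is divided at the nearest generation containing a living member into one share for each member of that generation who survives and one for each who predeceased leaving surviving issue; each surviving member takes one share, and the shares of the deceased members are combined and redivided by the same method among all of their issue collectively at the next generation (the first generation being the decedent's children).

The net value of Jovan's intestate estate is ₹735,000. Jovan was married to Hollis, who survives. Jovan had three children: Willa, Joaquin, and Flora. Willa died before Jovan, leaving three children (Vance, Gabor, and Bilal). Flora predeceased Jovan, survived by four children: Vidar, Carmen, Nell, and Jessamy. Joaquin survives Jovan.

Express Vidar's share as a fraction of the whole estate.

Vidar receives 2/35 of the estate.

Hollis takes two-fifths of ₹735,000 = ₹294,000. The remaining ₹441,000 passes to the descendants.
The descendants' portion (₹441,000) is divided at the children's generation into 3 shares of ₹147,000. Joaquin takes ₹147,000. The 2 shares of the deceased (Willa and Flora) are combined into a pool of ₹294,000.
That pool (₹294,000) is divided at the grandchildren's generation equally among Vance, Gabor, Bilal, Vidar, Carmen, Nell, and Jessamy: ₹42,000 each.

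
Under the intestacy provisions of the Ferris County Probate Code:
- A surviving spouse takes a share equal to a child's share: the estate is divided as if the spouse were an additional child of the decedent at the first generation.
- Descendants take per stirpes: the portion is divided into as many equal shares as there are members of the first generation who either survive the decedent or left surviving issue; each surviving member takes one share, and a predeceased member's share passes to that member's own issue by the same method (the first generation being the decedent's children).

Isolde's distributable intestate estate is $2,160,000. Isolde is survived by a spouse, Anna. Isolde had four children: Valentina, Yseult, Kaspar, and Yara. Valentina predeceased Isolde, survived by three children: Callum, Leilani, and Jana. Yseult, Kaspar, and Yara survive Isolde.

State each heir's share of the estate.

The spouse counts as an additional share at the children's level, so there are 5 primary shares of $432,000. Anna takes one such share ($432,000).
The children's combined portion ($1,728,000) is divided into 4 shares of $432,000: Yseult, Kaspar, and Yara each take $432,000; Valentina's $432,000 share passes to Valentina's issue.
Valentina's share ($432,000) is divided into 3 shares of $144,000: Callum, Leilani, and Jana each take $144,000.

Anna: $432,000; Callum: $144,000; Leilani: $144,000; Jana: $144,000; Yseult: $432,000; Kaspar: $432,000; Yara: $432,000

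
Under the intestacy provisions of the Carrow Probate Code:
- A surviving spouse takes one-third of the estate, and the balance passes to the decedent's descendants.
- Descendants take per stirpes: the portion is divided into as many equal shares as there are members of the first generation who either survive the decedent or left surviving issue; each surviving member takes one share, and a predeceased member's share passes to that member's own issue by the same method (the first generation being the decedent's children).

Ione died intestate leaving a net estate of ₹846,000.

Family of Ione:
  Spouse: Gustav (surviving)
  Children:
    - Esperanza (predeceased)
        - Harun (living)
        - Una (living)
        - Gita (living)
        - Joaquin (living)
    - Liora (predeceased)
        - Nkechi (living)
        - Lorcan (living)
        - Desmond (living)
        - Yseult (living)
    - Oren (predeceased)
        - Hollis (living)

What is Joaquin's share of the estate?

Joaquin receives ₹47,000.

Gustav takes one-third of ₹846,000 = ₹282,000. The remaining ₹564,000 passes to the descendants.
The descendants' portion (₹564,000) is divided into 3 shares of ₹188,000: Esperanza's ₹188,000 share passes to Esperanza's issue; Liora's ₹188,000 share passes to Liora's issue; Oren's ₹188,000 share passes to Oren's issue.
Esperanza's share (₹188,000) is divided into 4 shares of ₹47,000: Harun, Una, Gita, and Joaquin each take ₹47,000.
Liora's share (₹188,000) is divided into 4 shares of ₹47,000: Nkechi, Lorcan, Desmond, and Yseult each take ₹47,000.
Oren's share (₹188,000) passes entirely to Hollis.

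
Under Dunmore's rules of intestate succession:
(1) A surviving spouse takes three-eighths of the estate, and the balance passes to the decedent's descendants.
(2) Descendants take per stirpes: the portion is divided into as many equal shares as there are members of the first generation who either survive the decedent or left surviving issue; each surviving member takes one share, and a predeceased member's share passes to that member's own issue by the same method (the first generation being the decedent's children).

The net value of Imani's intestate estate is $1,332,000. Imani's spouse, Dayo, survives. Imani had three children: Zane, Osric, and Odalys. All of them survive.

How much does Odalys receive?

Odalys receives $277,500.

Dayo takes three-eighths of $1,332,000 = $499,500. The remaining $832,500 passes to the descendants.
The descendants' portion ($832,500) is divided into 3 shares of $277,500: Zane, Osric, and Odalys each take $277,500.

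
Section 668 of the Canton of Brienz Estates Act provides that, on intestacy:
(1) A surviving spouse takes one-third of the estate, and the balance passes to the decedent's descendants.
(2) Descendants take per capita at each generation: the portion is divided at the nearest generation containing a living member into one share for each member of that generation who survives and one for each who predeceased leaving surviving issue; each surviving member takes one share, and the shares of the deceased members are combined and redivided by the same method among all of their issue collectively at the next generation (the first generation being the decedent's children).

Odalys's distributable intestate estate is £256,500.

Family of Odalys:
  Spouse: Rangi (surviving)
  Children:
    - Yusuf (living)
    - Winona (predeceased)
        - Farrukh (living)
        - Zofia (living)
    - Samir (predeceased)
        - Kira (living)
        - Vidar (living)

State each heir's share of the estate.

Rangi takes one-third of £256,500 = £85,500. The remaining £171,000 passes to the descendants.
The descendants' portion (£171,000) is divided at the children's generation into 3 shares of £57,000. Yusuf takes £57,000. The 2 shares of the deceased (Winona and Samir) are combined into a pool of £114,000.
That pool (£114,000) is divided at the grandchildren's generation equally among Farrukh, Zofia, Kira, and Vidar: £28,500 each.

Rangi: £85,500; Yusuf: £57,000; Farrukh: £28,500; Zofia: £28,500; Kira: £28,500; Vidar: £28,500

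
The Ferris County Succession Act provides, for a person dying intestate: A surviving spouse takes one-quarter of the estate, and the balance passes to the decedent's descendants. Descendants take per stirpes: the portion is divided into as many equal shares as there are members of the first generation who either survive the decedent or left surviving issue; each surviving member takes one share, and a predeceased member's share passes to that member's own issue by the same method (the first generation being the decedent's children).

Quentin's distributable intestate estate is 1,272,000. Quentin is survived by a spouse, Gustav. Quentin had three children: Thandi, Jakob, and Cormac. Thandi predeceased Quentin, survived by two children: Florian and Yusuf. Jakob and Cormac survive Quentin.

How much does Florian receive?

Florian receives 159,000.

Gustav takes one-quarter of 1,272,000 = 318,000. The remaining 954,000 passes to the descendants.
The descendants' portion (954,000) is divided into 3 shares of 318,000: Jakob and Cormac each take 318,000; Thandi's 318,000 share passes to Thandi's issue.
Thandi's share (318,000) is divided into 2 shares of 159,000: Florian and Yusuf each take 159,000.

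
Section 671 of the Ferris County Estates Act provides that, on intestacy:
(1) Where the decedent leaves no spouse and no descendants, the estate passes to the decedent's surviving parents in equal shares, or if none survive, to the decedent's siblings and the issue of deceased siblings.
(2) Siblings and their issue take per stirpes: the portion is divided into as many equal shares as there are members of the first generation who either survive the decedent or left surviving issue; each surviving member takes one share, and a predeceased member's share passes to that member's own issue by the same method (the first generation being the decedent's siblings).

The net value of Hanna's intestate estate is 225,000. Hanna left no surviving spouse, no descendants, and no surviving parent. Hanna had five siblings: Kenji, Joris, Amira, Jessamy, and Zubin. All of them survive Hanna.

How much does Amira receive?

The entire 225,000 passes to the siblings and their issue.
That amount (225,000) is divided into 5 shares of 45,000: Kenji, Joris, Amira, Jessamy, and Zubin each take 45,000.

Amira receives 45,000.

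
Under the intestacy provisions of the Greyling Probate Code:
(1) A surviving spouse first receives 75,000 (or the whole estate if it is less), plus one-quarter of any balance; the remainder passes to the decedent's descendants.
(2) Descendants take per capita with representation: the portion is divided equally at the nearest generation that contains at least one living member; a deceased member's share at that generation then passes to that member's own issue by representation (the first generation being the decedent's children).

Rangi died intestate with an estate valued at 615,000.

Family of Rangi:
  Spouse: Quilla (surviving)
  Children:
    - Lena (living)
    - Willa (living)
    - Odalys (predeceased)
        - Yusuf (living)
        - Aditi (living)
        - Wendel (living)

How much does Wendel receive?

Wendel receives 45,000.

Quilla first takes 75,000, leaving a balance of 540,000. Quilla then takes one-quarter of the balance (135,000), for a total of 210,000. The remaining 405,000 passes to the descendants.
The descendants' portion (405,000) is divided into 3 shares of 135,000: Lena and Willa each take 135,000; Odalys's 135,000 share passes to Odalys's issue.
Odalys's share (135,000) is divided into 3 shares of 45,000: Yusuf, Aditi, and Wendel each take 45,000.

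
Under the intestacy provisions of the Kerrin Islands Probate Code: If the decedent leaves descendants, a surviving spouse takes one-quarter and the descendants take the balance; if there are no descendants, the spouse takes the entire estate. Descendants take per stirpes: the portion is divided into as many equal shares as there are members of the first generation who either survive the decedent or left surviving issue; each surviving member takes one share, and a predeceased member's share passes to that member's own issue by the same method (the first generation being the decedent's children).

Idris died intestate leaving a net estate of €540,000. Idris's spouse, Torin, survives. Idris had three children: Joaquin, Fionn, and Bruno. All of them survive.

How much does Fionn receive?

Torin takes one-quarter of €540,000 = €135,000. The remaining €405,000 passes to the descendants.
The descendants' portion (€405,000) is divided into 3 shares of €135,000: Joaquin, Fionn, and Bruno each take €135,000.

Fionn receives €135,000.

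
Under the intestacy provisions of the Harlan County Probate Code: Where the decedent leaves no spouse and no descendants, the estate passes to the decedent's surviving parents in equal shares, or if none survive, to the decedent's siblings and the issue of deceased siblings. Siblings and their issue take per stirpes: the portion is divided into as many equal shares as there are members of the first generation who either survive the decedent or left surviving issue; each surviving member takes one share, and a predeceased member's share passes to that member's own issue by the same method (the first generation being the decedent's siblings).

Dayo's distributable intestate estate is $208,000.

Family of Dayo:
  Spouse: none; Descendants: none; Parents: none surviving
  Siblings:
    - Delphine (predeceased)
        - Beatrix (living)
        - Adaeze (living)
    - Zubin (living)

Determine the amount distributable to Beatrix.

The entire $208,000 passes to the siblings and their issue.
That amount ($208,000) is divided into 2 shares of $104,000: Zubin takes $104,000; Delphine's $104,000 share passes to Delphine's issue.
Delphine's share ($104,000) is divided into 2 shares of $52,000: Beatrix and Adaeze each take $52,000.

Beatrix receives $52,000.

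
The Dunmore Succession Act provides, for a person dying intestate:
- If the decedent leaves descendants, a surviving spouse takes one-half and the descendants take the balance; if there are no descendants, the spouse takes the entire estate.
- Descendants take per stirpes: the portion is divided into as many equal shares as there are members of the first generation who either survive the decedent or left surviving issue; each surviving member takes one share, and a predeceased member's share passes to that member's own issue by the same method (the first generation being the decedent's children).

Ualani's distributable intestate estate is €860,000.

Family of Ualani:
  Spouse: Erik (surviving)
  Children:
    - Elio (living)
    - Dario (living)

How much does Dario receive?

Erik takes one-half of €860,000 = €430,000. The remaining €430,000 passes to the descendants.
The descendants' portion (€430,000) is divided into 2 shares of €215,000: Elio and Dario each take €215,000.

Dario receives €215,000.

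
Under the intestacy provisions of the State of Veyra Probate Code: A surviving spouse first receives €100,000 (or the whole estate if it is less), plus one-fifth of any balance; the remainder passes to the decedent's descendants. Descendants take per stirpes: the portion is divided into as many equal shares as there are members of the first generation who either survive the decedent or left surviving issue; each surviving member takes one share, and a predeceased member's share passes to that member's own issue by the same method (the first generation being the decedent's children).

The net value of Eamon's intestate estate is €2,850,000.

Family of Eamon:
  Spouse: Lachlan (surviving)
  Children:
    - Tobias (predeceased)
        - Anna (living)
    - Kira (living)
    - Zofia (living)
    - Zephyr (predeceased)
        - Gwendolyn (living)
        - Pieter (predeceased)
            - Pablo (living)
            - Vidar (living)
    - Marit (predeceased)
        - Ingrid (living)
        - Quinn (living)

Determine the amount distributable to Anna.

Anna receives €440,000.

Lachlan first takes €100,000, leaving a balance of €2,750,000. Lachlan then takes one-fifth of the balance (€550,000), for a total of €650,000. The remaining €2,200,000 passes to the descendants.
The descendants' portion (€2,200,000) is divided into 5 shares of €440,000: Kira and Zofia each take €440,000; Tobias's €440,000 share passes to Tobias's issue; Zephyr's €440,000 share passes to Zephyr's issue; Marit's €440,000 share passes to Marit's issue.
Tobias's share (€440,000) passes entirely to Anna.
Zephyr's share (€440,000) is divided into 2 shares of €220,000: Gwendolyn takes €220,000; Pieter's €220,000 share passes to Pieter's issue.
Pieter's share (€220,000) is divided into 2 shares of €110,000: Pablo and Vidar each take €110,000.
Marit's share (€440,000) is divided into 2 shares of €220,000: Ingrid and Quinn each take €220,000.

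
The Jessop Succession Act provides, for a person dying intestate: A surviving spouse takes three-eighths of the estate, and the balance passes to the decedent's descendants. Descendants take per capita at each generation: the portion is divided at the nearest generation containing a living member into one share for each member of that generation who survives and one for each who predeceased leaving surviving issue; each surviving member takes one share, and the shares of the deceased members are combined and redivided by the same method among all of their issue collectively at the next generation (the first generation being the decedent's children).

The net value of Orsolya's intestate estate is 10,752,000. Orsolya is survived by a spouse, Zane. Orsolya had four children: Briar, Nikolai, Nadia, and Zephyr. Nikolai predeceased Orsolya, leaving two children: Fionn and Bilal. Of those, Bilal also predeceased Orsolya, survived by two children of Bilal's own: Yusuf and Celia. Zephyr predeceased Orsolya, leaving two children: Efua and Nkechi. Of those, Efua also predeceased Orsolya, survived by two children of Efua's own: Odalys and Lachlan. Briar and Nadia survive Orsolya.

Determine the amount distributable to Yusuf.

Yusuf receives 420,000.

Zane takes three-eighths of 10,752,000 = 4,032,000. The remaining 6,720,000 passes to the descendants.
The descendants' portion (6,720,000) is divided at the children's generation into 4 shares of 1,680,000. Briar and Nadia each take 1,680,000. The 2 shares of the deceased (Nikolai and Zephyr) are combined into a pool of 3,360,000.
That pool (3,360,000) is divided at the grandchildren's generation into 4 shares of 840,000. Fionn and Nkechi each take 840,000. The 2 shares of the deceased (Bilal and Efua) are combined into a pool of 1,680,000.
That pool (1,680,000) is divided at the great-grandchildren's generation equally among Yusuf, Celia, Odalys, and Lachlan: 420,000 each.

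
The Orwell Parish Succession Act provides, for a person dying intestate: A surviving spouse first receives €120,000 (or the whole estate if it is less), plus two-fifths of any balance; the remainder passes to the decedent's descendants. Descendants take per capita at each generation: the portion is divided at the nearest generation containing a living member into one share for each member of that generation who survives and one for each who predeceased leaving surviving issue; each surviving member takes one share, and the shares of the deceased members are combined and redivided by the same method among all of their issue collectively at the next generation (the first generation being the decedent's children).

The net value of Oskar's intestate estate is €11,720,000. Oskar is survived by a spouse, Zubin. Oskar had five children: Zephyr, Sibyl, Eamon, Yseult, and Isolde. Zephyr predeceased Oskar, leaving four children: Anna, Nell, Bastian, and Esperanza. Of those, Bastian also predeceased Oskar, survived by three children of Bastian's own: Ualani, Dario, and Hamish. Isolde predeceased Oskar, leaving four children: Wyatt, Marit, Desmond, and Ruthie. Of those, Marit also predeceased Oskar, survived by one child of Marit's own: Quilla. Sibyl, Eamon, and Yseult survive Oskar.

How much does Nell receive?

Zubin first takes €120,000, leaving a balance of €11,600,000. Zubin then takes two-fifths of the balance (€4,640,000), for a total of €4,760,000. The remaining €6,960,000 passes to the descendants.
The descendants' portion (€6,960,000) is divided at the children's generation into 5 shares of €1,392,000. Sibyl, Eamon, and Yseult each take €1,392,000. The 2 shares of the deceased (Zephyr and Isolde) are combined into a pool of €2,784,000.
That pool (€2,784,000) is divided at the grandchildren's generation into 8 shares of €348,000. Anna, Nell, Esperanza, Wyatt, Desmond, and Ruthie each take €348,000. The 2 shares of the deceased (Bastian and Marit) are combined into a pool of €696,000.
That pool (€696,000) is divided at the great-grandchildren's generation equally among Ualani, Dario, Hamish, and Quilla: €174,000 each.

Nell receives €348,000.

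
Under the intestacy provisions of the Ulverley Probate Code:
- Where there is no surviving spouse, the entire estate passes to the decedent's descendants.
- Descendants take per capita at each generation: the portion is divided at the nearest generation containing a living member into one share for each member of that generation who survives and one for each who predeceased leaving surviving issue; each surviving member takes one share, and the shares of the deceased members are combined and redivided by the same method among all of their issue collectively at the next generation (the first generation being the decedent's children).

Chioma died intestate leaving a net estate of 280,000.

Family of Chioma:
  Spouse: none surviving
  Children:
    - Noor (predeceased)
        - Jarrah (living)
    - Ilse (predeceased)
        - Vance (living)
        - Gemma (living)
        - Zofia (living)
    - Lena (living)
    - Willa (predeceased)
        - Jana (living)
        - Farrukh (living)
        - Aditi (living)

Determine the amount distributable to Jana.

The entire 280,000 passes to the descendants.
That amount (280,000) is divided at the children's generation into 4 shares of 70,000. Lena takes 70,000. The 3 shares of the deceased (Noor, Ilse, and Willa) are combined into a pool of 210,000.
That pool (210,000) is divided at the grandchildren's generation equally among Jarrah, Vance, Gemma, Zofia, Jana, Farrukh, and Aditi: 30,000 each.

Jana receives 30,000.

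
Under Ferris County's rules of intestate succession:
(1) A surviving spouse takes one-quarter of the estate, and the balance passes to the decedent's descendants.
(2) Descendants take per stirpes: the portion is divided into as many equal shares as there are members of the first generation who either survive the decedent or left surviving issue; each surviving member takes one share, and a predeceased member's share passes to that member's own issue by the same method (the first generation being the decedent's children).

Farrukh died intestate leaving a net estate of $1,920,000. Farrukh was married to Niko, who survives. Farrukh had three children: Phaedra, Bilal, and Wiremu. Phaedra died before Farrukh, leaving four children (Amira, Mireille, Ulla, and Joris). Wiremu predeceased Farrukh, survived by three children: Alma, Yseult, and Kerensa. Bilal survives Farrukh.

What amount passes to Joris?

Joris receives $120,000.

Niko takes one-quarter of $1,920,000 = $480,000. The remaining $1,440,000 passes to the descendants.
The descendants' portion ($1,440,000) is divided into 3 shares of $480,000: Bilal takes $480,000; Phaedra's $480,000 share passes to Phaedra's issue; Wiremu's $480,000 share passes to Wiremu's issue.
Phaedra's share ($480,000) is divided into 4 shares of $120,000: Amira, Mireille, Ulla, and Joris each take $120,000.
Wiremu's share ($480,000) is divided into 3 shares of $160,000: Alma, Yseult, and Kerensa each take $160,000.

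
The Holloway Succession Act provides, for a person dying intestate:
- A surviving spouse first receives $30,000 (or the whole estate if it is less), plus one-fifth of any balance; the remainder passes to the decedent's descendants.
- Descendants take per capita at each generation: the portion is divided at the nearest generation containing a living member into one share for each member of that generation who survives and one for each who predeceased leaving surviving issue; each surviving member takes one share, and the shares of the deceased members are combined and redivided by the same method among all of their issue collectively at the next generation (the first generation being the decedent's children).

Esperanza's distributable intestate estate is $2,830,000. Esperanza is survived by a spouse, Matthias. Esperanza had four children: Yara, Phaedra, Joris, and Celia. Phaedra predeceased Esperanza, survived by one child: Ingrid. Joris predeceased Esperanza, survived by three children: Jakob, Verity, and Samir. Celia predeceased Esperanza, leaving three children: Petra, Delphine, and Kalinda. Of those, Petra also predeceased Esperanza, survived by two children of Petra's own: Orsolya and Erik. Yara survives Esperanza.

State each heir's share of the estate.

Matthias: $590,000; Yara: $560,000; Ingrid: $240,000; Jakob: $240,000; Verity: $240,000; Samir: $240,000; Orsolya: $120,000; Erik: $120,000; Delphine: $240,000; Kalinda: $240,000

Matthias first takes $30,000, leaving a balance of $2,800,000. Matthias then takes one-fifth of the balance ($560,000), for a total of $590,000. The remaining $2,240,000 passes to the descendants.
The descendants' portion ($2,240,000) is divided at the children's generation into 4 shares of $560,000. Yara takes $560,000. The 3 shares of the deceased (Phaedra, Joris, and Celia) are combined into a pool of $1,680,000.
That pool ($1,680,000) is divided at the grandchildren's generation into 7 shares of $240,000. Ingrid, Jakob, Verity, Samir, Delphine, and Kalinda each take $240,000. The remaining share for the deceased Petra ($240,000) is carried to the next generation.
That pool ($240,000) is divided at the great-grandchildren's generation equally among Orsolya and Erik: $120,000 each.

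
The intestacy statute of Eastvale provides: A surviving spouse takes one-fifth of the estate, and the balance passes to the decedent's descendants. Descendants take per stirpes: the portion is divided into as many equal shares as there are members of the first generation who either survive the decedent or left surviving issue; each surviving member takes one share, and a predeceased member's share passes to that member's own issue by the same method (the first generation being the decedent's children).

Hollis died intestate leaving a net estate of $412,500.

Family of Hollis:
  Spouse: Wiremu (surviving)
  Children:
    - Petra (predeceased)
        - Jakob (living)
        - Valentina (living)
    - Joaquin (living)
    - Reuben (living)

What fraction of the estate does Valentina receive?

Wiremu takes one-fifth of $412,500 = $82,500. The remaining $330,000 passes to the descendants.
The descendants' portion ($330,000) is divided into 3 shares of $110,000: Joaquin and Reuben each take $110,000; Petra's $110,000 share passes to Petra's issue.
Petra's share ($110,000) is divided into 2 shares of $55,000: Jakob and Valentina each take $55,000.

Valentina receives 2/15 of the estate.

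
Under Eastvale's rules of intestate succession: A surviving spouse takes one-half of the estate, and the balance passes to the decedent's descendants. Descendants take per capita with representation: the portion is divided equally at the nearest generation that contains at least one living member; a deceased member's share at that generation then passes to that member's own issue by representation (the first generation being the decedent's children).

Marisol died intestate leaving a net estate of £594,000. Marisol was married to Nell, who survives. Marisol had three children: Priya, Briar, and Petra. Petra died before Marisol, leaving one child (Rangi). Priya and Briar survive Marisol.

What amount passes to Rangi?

Rangi receives £99,000.

Nell takes one-half of £594,000 = £297,000. The remaining £297,000 passes to the descendants.
The descendants' portion (£297,000) is divided into 3 shares of £99,000: Priya and Briar each take £99,000; Petra's £99,000 share passes to Petra's issue.
Petra's share (£99,000) passes entirely to Rangi.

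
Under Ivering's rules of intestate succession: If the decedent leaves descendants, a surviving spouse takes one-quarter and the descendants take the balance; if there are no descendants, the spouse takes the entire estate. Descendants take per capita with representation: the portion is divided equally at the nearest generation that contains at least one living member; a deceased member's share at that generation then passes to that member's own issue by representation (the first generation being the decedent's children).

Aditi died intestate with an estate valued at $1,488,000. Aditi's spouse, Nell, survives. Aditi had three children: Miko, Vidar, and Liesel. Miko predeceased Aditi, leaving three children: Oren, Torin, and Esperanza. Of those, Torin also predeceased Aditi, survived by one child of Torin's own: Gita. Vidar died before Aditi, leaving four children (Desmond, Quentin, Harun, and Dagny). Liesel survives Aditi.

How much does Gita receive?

Nell takes one-quarter of $1,488,000 = $372,000. The remaining $1,116,000 passes to the descendants.
The descendants' portion ($1,116,000) is divided into 3 shares of $372,000: Liesel takes $372,000; Miko's $372,000 share passes to Miko's issue; Vidar's $372,000 share passes to Vidar's issue.
Miko's share ($372,000) is divided into 3 shares of $124,000: Oren and Esperanza each take $124,000; Torin's $124,000 share passes to Torin's issue.
Torin's share ($124,000) passes entirely to Gita.
Vidar's share ($372,000) is divided into 4 shares of $93,000: Desmond, Quentin, Harun, and Dagny each take $93,000.

Gita receives $124,000.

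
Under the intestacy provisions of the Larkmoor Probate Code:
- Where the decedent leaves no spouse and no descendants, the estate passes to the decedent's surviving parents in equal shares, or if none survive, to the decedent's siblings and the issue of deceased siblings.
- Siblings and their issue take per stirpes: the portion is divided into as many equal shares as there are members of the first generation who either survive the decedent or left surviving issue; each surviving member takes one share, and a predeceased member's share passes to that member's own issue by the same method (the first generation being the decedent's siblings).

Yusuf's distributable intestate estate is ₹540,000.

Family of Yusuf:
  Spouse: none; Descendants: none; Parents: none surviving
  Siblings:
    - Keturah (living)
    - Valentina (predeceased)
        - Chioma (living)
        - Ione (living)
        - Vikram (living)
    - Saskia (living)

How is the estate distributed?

Keturah: ₹180,000; Chioma: ₹60,000; Ione: ₹60,000; Vikram: ₹60,000; Saskia: ₹180,000

The entire ₹540,000 passes to the siblings and their issue.
That amount (₹540,000) is divided into 3 shares of ₹180,000: Keturah and Saskia each take ₹180,000; Valentina's ₹180,000 share passes to Valentina's issue.
Valentina's share (₹180,000) is divided into 3 shares of ₹60,000: Chioma, Ione, and Vikram each take ₹60,000.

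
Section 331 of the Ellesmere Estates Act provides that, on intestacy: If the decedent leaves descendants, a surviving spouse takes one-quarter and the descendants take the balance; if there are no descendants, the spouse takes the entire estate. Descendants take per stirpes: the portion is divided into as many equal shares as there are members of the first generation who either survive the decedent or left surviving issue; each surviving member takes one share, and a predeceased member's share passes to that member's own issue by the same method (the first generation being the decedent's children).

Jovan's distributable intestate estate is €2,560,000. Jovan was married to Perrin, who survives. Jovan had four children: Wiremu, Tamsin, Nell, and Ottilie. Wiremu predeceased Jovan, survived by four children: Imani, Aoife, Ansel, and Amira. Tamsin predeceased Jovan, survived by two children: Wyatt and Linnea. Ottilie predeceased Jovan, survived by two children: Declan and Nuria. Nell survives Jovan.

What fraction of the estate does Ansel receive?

Perrin takes one-quarter of €2,560,000 = €640,000. The remaining €1,920,000 passes to the descendants.
The descendants' portion (€1,920,000) is divided into 4 shares of €480,000: Nell takes €480,000; Wiremu's €480,000 share passes to Wiremu's issue; Tamsin's €480,000 share passes to Tamsin's issue; Ottilie's €480,000 share passes to Ottilie's issue.
Wiremu's share (€480,000) is divided into 4 shares of €120,000: Imani, Aoife, Ansel, and Amira each take €120,000.
Tamsin's share (€480,000) is divided into 2 shares of €240,000: Wyatt and Linnea each take €240,000.
Ottilie's share (€480,000) is divided into 2 shares of €240,000: Declan and Nuria each take €240,000.

Ansel receives 3/64 of the estate.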